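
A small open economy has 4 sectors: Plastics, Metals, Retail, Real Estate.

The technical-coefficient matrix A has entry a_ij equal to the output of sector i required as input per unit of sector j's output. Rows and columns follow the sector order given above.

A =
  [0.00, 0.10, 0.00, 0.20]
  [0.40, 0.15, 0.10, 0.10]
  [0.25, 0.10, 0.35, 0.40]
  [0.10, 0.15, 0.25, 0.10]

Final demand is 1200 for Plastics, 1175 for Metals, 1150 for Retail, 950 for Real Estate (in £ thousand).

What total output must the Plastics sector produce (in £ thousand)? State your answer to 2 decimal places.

x_1 = 2203.47

I − A =
  [   1.00    -0.10     0.00    -0.20]
  [  -0.40     0.85    -0.10    -0.10]
  [  -0.25    -0.10     0.65    -0.40]
  [  -0.10    -0.15    -0.25     0.90]
Compute the cofactors C_ij = (−1)^(i+j)·(3×3 minor ij) of I−A; the adjugate is their transpose:
adj(I−A) = Cᵀ =
  [ 0.385000   0.073000   0.057000   0.119000]
  [ 0.233250   0.459500   0.133000   0.162000]
  [ 0.282500   0.182000   0.684000   0.387000]
  [ 0.160125   0.135250   0.218500   0.514000]
det(I−A) = Σ_j (I−A)_1j·C_1j = (1.00)(0.385000) + (-0.10)(0.233250) + (0.00)(0.282500) + (-0.20)(0.160125) = 0.32965
(I − A)⁻¹ = adj(I−A) / det(I−A) ≈
  [   1.1679     0.2214     0.1729     0.3610]
  [   0.7076     1.3939     0.4035     0.4914]
  [   0.8570     0.5521     2.0749     1.1740]
  [   0.4857     0.4103     0.6628     1.5592]
x = (I − A)⁻¹ d = adj(I−A)·d / det(I−A), with det(I−A) = 0.32965:
  x_1 = (0.385000·1200 + 0.073000·1175 + 0.057000·1150 + 0.119000·950) / 0.32965 = 726.375 / 0.32965 ≈ 2203.47
  x_2 = (0.233250·1200 + 0.459500·1175 + 0.133000·1150 + 0.162000·950) / 0.32965 = 1126.6625 / 0.32965 ≈ 3417.75
  x_3 = (0.282500·1200 + 0.182000·1175 + 0.684000·1150 + 0.387000·950) / 0.32965 = 1707.10 / 0.32965 ≈ 5178.52
  x_4 = (0.160125·1200 + 0.135250·1175 + 0.218500·1150 + 0.514000·950) / 0.32965 = 1090.64375 / 0.32965 ≈ 3308.49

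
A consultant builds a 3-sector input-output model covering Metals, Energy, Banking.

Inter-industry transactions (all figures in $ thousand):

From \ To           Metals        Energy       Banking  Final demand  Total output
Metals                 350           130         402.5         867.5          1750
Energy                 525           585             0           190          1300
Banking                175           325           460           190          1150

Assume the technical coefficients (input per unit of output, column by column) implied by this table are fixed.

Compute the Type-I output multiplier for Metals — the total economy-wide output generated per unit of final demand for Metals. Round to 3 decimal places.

Technical coefficients a_ij = z_ij / X_j:
  a_MM = 350/1750 = 0.20, a_EM = 525/1750 = 0.30, a_BM = 175/1750 = 0.10
  a_ME = 130/1300 = 0.10, a_EE = 585/1300 = 0.45, a_BE = 325/1300 = 0.25
  a_MB = 402.5/1150 = 0.35, a_EB = 0/1150 = 0.00, a_BB = 460/1150 = 0.40
I − A =
  [   0.80    -0.10    -0.35]
  [  -0.30     0.55     0.00]
  [  -0.10    -0.25     0.60]
Cofactors of I−A, C_ij = (−1)^(i+j)·(minor ij) (rows/columns in the sector order above):
  C_11 = (0.55)(0.60) − (0.00)(-0.25) = 0.3300
  C_12 = −[(-0.30)(0.60) − (0.00)(-0.10)] = 0.1800
  C_13 = (-0.30)(-0.25) − (0.55)(-0.10) = 0.1300
  C_21 = −[(-0.10)(0.60) − (-0.35)(-0.25)] = 0.1475
  C_22 = (0.80)(0.60) − (-0.35)(-0.10) = 0.4450
  C_23 = −[(0.80)(-0.25) − (-0.10)(-0.10)] = 0.2100
  C_31 = (-0.10)(0.00) − (-0.35)(0.55) = 0.1925
  C_32 = −[(0.80)(0.00) − (-0.35)(-0.30)] = 0.1050
  C_33 = (0.80)(0.55) − (-0.10)(-0.30) = 0.4100
det(I−A) = Σ_j (I−A)_1j·C_1j = (0.80)(0.3300) + (-0.10)(0.1800) + (-0.35)(0.1300) = 0.2005
adj(I−A) = Cᵀ =
  [ 0.3300   0.1475   0.1925]
  [ 0.1800   0.4450   0.1050]
  [ 0.1300   0.2100   0.4100]
(I − A)⁻¹ = adj(I−A) / det(I−A) ≈
  [   1.6459     0.7357     0.9601]
  [   0.8978     2.2195     0.5237]
  [   0.6484     1.0474     2.0449]
The output multiplier for sector j is the column-j sum of the Leontief inverse (I − A)⁻¹ = adj(I−A) / det(I−A).
Column M of adj(I−A): (0.3300, 0.1800, 0.1300); det(I−A) = 0.2005.
m_M = (0.3300 + 0.1800 + 0.1300) / 0.2005 = 0.64 / 0.2005 ≈ 3.192.

m_M = 3.192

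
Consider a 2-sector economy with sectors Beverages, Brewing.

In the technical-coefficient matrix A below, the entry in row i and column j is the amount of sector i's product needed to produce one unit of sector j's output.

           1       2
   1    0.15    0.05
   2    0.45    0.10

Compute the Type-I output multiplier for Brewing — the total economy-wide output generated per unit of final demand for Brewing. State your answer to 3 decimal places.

m_2 = 1.212

I − A =
  [   0.85    -0.05]
  [  -0.45     0.90]
det(I−A) = (0.85)(0.90) − (-0.05)(-0.45) = 0.7425
adj(I−A) = [[0.90, 0.05], [0.45, 0.85]]
(I − A)⁻¹ = adj(I−A) / det(I−A) ≈
  [   1.2121     0.0673]
  [   0.6061     1.1448]
The output multiplier for sector j is the column-j sum of the Leontief inverse (I − A)⁻¹ = adj(I−A) / det(I−A).
Column 2 of adj(I−A): (0.05, 0.85); det(I−A) = 0.7425.
m_2 = (0.05 + 0.85) / 0.7425 = 0.90 / 0.7425 ≈ 1.212.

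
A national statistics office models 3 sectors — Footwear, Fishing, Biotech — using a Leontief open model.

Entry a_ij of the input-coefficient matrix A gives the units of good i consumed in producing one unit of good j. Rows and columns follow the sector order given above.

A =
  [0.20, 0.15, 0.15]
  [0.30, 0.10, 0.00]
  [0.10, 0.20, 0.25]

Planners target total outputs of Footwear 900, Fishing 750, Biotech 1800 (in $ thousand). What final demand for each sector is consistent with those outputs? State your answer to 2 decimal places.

I − A =
  [   0.80    -0.15    -0.15]
  [  -0.30     0.90     0.00]
  [  -0.10    -0.20     0.75]
d = (I − A) x:
  d_1 = (+0.80)·900 + (-0.15)·750 + (-0.15)·1800 = 337.50
  d_2 = (-0.30)·900 + (+0.90)·750 + (+0.00)·1800 = 405.00
  d_3 = (-0.10)·900 + (-0.20)·750 + (+0.75)·1800 = 1110.00

d_1 = 337.50, d_2 = 405.00, d_3 = 1110.00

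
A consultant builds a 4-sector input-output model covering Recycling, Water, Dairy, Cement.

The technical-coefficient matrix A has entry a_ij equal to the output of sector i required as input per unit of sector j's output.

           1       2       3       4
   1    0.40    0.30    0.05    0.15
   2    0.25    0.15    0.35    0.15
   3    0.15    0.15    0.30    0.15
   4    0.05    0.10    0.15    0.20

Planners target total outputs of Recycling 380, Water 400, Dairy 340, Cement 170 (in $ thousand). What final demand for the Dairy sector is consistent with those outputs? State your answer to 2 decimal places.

d_3 = 95.50

I − A =
  [   0.60    -0.30    -0.05    -0.15]
  [  -0.25     0.85    -0.35    -0.15]
  [  -0.15    -0.15     0.70    -0.15]
  [  -0.05    -0.10    -0.15     0.80]
d = (I − A) x:
  d_1 = (+0.60)·380 + (-0.30)·400 + (-0.05)·340 + (-0.15)·170 = 65.50
  d_2 = (-0.25)·380 + (+0.85)·400 + (-0.35)·340 + (-0.15)·170 = 100.50
  d_3 = (-0.15)·380 + (-0.15)·400 + (+0.70)·340 + (-0.15)·170 = 95.50
  d_4 = (-0.05)·380 + (-0.10)·400 + (-0.15)·340 + (+0.80)·170 = 26.00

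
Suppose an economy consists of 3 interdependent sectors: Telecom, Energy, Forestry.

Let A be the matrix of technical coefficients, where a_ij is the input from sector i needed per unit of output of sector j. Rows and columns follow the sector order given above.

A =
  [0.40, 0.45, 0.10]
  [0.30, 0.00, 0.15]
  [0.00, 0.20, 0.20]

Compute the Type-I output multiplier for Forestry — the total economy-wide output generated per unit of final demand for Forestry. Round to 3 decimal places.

m_3 = 2.162

I − A =
  [   0.60    -0.45    -0.10]
  [  -0.30     1.00    -0.15]
  [   0.00    -0.20     0.80]
Cofactors of I−A, C_ij = (−1)^(i+j)·(minor ij) (rows/columns in the sector order above):
  C_11 = (1.00)(0.80) − (-0.15)(-0.20) = 0.7700
  C_12 = −[(-0.30)(0.80) − (-0.15)(0.00)] = 0.2400
  C_13 = (-0.30)(-0.20) − (1.00)(0.00) = 0.0600
  C_21 = −[(-0.45)(0.80) − (-0.10)(-0.20)] = 0.3800
  C_22 = (0.60)(0.80) − (-0.10)(0.00) = 0.4800
  C_23 = −[(0.60)(-0.20) − (-0.45)(0.00)] = 0.1200
  C_31 = (-0.45)(-0.15) − (-0.10)(1.00) = 0.1675
  C_32 = −[(0.60)(-0.15) − (-0.10)(-0.30)] = 0.1200
  C_33 = (0.60)(1.00) − (-0.45)(-0.30) = 0.4650
det(I−A) = Σ_j (I−A)_1j·C_1j = (0.60)(0.7700) + (-0.45)(0.2400) + (-0.10)(0.0600) = 0.3480
adj(I−A) = Cᵀ =
  [ 0.7700   0.3800   0.1675]
  [ 0.2400   0.4800   0.1200]
  [ 0.0600   0.1200   0.4650]
(I − A)⁻¹ = adj(I−A) / det(I−A) ≈
  [   2.2126     1.0920     0.4813]
  [   0.6897     1.3793     0.3448]
  [   0.1724     0.3448     1.3362]
The output multiplier for sector j is the column-j sum of the Leontief inverse (I − A)⁻¹ = adj(I−A) / det(I−A).
Column 3 of adj(I−A): (0.1675, 0.1200, 0.4650); det(I−A) = 0.3480.
m_3 = (0.1675 + 0.1200 + 0.4650) / 0.3480 = 0.7525 / 0.3480 ≈ 2.162.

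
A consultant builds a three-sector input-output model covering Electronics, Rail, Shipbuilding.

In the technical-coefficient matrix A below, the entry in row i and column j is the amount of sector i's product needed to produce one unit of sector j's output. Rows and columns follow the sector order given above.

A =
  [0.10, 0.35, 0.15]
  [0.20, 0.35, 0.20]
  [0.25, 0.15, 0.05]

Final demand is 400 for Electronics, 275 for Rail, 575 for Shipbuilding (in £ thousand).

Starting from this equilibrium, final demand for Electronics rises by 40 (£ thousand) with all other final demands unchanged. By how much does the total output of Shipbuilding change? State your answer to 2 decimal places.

Δx_S = 18.52

I − A =
  [   0.90    -0.35    -0.15]
  [  -0.20     0.65    -0.20]
  [  -0.25    -0.15     0.95]
Cofactors of I−A, C_ij = (−1)^(i+j)·(minor ij) (rows/columns in the sector order above):
  C_11 = (0.65)(0.95) − (-0.20)(-0.15) = 0.5875
  C_12 = −[(-0.20)(0.95) − (-0.20)(-0.25)] = 0.2400
  C_13 = (-0.20)(-0.15) − (0.65)(-0.25) = 0.1925
  C_21 = −[(-0.35)(0.95) − (-0.15)(-0.15)] = 0.3550
  C_22 = (0.90)(0.95) − (-0.15)(-0.25) = 0.8175
  C_23 = −[(0.90)(-0.15) − (-0.35)(-0.25)] = 0.2225
  C_31 = (-0.35)(-0.20) − (-0.15)(0.65) = 0.1675
  C_32 = −[(0.90)(-0.20) − (-0.15)(-0.20)] = 0.2100
  C_33 = (0.90)(0.65) − (-0.35)(-0.20) = 0.5150
det(I−A) = Σ_j (I−A)_1j·C_1j = (0.90)(0.5875) + (-0.35)(0.2400) + (-0.15)(0.1925) = 0.415875
adj(I−A) = Cᵀ =
  [ 0.5875   0.3550   0.1675]
  [ 0.2400   0.8175   0.2100]
  [ 0.1925   0.2225   0.5150]
(I − A)⁻¹ = adj(I−A) / det(I−A) ≈
  [   1.4127     0.8536     0.4028]
  [   0.5771     1.9657     0.5050]
  [   0.4629     0.5350     1.2384]
Δx = (I − A)⁻¹ Δd with Δd having +40 in the Electronics component and 0 elsewhere.
So Δx_S = L_SE · (+40), where L_SE = adj(I−A)_SE / det(I−A) = 0.1925 / 0.415875.
Δx_S = 0.1925 × (+40) / 0.415875 = 7.70 / 0.415875 ≈ 18.52.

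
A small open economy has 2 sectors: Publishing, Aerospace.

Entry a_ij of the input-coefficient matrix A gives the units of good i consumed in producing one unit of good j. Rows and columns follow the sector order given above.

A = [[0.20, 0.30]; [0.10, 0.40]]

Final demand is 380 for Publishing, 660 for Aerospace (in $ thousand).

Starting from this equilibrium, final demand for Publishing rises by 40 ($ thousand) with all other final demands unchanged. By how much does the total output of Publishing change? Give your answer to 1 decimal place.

Δx_1 = 53.3

I − A =
  [   0.80    -0.30]
  [  -0.10     0.60]
det(I−A) = (0.80)(0.60) − (-0.30)(-0.10) = 0.4500
adj(I−A) = [[0.60, 0.30], [0.10, 0.80]]
(I − A)⁻¹ = adj(I−A) / det(I−A) ≈
  [   1.3333     0.6667]
  [   0.2222     1.7778]
Δx = (I − A)⁻¹ Δd with Δd having +40 in the Publishing component and 0 elsewhere.
So Δx_1 = L_11 · (+40), where L_11 = adj(I−A)_11 / det(I−A) = 0.60 / 0.4500.
Δx_1 = 0.60 × (+40) / 0.4500 = 24.00 / 0.4500 ≈ 53.3.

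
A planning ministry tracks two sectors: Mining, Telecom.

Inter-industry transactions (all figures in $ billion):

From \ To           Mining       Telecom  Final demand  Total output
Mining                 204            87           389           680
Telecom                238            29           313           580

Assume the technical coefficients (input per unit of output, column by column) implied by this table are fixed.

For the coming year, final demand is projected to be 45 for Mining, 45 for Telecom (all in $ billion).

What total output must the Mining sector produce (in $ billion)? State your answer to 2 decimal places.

Technical coefficients a_ij = z_ij / X_j:
  a_MM = 204/680 = 0.30, a_TM = 238/680 = 0.35
  a_MT = 87/580 = 0.15, a_TT = 29/580 = 0.05
I − A =
  [   0.70    -0.15]
  [  -0.35     0.95]
det(I−A) = (0.70)(0.95) − (-0.15)(-0.35) = 0.6125
adj(I−A) = [[0.95, 0.15], [0.35, 0.70]]
(I − A)⁻¹ = adj(I−A) / det(I−A) ≈
  [   1.5510     0.2449]
  [   0.5714     1.1429]
x = (I − A)⁻¹ d = adj(I−A)·d / det(I−A), with det(I−A) = 0.6125:
  x_M = (0.95·45 + 0.15·45) / 0.6125 = 49.50 / 0.6125 ≈ 80.82
  x_T = (0.35·45 + 0.70·45) / 0.6125 = 47.25 / 0.6125 ≈ 77.14

x_M = 80.82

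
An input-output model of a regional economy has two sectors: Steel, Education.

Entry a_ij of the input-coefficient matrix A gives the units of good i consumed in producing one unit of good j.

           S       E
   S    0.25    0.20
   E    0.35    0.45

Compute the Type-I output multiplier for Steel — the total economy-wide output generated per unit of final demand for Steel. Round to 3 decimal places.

I − A =
  [   0.75    -0.20]
  [  -0.35     0.55]
det(I−A) = (0.75)(0.55) − (-0.20)(-0.35) = 0.3425
adj(I−A) = [[0.55, 0.20], [0.35, 0.75]]
(I − A)⁻¹ = adj(I−A) / det(I−A) ≈
  [   1.6058     0.5839]
  [   1.0219     2.1898]
The output multiplier for sector j is the column-j sum of the Leontief inverse (I − A)⁻¹ = adj(I−A) / det(I−A).
Column S of adj(I−A): (0.55, 0.35); det(I−A) = 0.3425.
m_S = (0.55 + 0.35) / 0.3425 = 0.90 / 0.3425 ≈ 2.628.

m_S = 2.628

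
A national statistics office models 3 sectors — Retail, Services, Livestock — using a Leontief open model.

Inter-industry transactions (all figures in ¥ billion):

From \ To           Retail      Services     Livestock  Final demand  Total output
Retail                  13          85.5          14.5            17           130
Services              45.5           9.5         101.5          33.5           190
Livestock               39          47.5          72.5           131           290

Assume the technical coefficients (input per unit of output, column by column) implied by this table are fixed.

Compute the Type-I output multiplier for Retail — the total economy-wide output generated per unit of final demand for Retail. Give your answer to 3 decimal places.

Technical coefficients a_ij = z_ij / X_j:
  a_RR = 13/130 = 0.10, a_SR = 45.5/130 = 0.35, a_LR = 39/130 = 0.30
  a_RS = 85.5/190 = 0.45, a_SS = 9.5/190 = 0.05, a_LS = 47.5/190 = 0.25
  a_RL = 14.5/290 = 0.05, a_SL = 101.5/290 = 0.35, a_LL = 72.5/290 = 0.25
I − A =
  [   0.90    -0.45    -0.05]
  [  -0.35     0.95    -0.35]
  [  -0.30    -0.25     0.75]
Cofactors of I−A, C_ij = (−1)^(i+j)·(minor ij) (rows/columns in the sector order above):
  C_11 = (0.95)(0.75) − (-0.35)(-0.25) = 0.6250
  C_12 = −[(-0.35)(0.75) − (-0.35)(-0.30)] = 0.3675
  C_13 = (-0.35)(-0.25) − (0.95)(-0.30) = 0.3725
  C_21 = −[(-0.45)(0.75) − (-0.05)(-0.25)] = 0.3500
  C_22 = (0.90)(0.75) − (-0.05)(-0.30) = 0.6600
  C_23 = −[(0.90)(-0.25) − (-0.45)(-0.30)] = 0.3600
  C_31 = (-0.45)(-0.35) − (-0.05)(0.95) = 0.2050
  C_32 = −[(0.90)(-0.35) − (-0.05)(-0.35)] = 0.3325
  C_33 = (0.90)(0.95) − (-0.45)(-0.35) = 0.6975
det(I−A) = Σ_j (I−A)_1j·C_1j = (0.90)(0.6250) + (-0.45)(0.3675) + (-0.05)(0.3725) = 0.3785
adj(I−A) = Cᵀ =
  [ 0.6250   0.3500   0.2050]
  [ 0.3675   0.6600   0.3325]
  [ 0.3725   0.3600   0.6975]
(I − A)⁻¹ = adj(I−A) / det(I−A) ≈
  [   1.6513     0.9247     0.5416]
  [   0.9709     1.7437     0.8785]
  [   0.9841     0.9511     1.8428]
The output multiplier for sector j is the column-j sum of the Leontief inverse (I − A)⁻¹ = adj(I−A) / det(I−A).
Column R of adj(I−A): (0.6250, 0.3675, 0.3725); det(I−A) = 0.3785.
m_R = (0.6250 + 0.3675 + 0.3725) / 0.3785 = 1.365 / 0.3785 ≈ 3.606.

m_R = 3.606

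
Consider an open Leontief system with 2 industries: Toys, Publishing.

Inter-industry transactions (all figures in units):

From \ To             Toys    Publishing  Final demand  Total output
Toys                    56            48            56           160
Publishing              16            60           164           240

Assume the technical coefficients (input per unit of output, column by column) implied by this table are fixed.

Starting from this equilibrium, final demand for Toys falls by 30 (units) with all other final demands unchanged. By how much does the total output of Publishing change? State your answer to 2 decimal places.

Δx_P = -6.42

Technical coefficients a_ij = z_ij / X_j:
  a_TT = 56/160 = 0.35, a_PT = 16/160 = 0.10
  a_TP = 48/240 = 0.20, a_PP = 60/240 = 0.25
I − A =
  [   0.65    -0.20]
  [  -0.10     0.75]
det(I−A) = (0.65)(0.75) − (-0.20)(-0.10) = 0.4675
adj(I−A) = [[0.75, 0.20], [0.10, 0.65]]
(I − A)⁻¹ = adj(I−A) / det(I−A) ≈
  [   1.6043     0.4278]
  [   0.2139     1.3904]
Δx = (I − A)⁻¹ Δd with Δd having -30 in the Toys component and 0 elsewhere.
So Δx_P = L_PT · (-30), where L_PT = adj(I−A)_PT / det(I−A) = 0.10 / 0.4675.
Δx_P = 0.10 × (-30) / 0.4675 = -3.00 / 0.4675 ≈ -6.42.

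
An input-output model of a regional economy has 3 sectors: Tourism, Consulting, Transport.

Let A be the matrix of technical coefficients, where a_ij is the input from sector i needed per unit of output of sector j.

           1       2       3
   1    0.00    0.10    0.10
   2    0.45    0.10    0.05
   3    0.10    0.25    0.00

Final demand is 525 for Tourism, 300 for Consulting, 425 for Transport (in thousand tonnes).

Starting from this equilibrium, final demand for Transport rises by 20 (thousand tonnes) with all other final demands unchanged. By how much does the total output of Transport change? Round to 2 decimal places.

I − A =
  [   1.00    -0.10    -0.10]
  [  -0.45     0.90    -0.05]
  [  -0.10    -0.25     1.00]
Cofactors of I−A, C_ij = (−1)^(i+j)·(minor ij) (rows/columns in the sector order above):
  C_11 = (0.90)(1.00) − (-0.05)(-0.25) = 0.8875
  C_12 = −[(-0.45)(1.00) − (-0.05)(-0.10)] = 0.4550
  C_13 = (-0.45)(-0.25) − (0.90)(-0.10) = 0.2025
  C_21 = −[(-0.10)(1.00) − (-0.10)(-0.25)] = 0.1250
  C_22 = (1.00)(1.00) − (-0.10)(-0.10) = 0.9900
  C_23 = −[(1.00)(-0.25) − (-0.10)(-0.10)] = 0.2600
  C_31 = (-0.10)(-0.05) − (-0.10)(0.90) = 0.0950
  C_32 = −[(1.00)(-0.05) − (-0.10)(-0.45)] = 0.0950
  C_33 = (1.00)(0.90) − (-0.10)(-0.45) = 0.8550
det(I−A) = Σ_j (I−A)_1j·C_1j = (1.00)(0.8875) + (-0.10)(0.4550) + (-0.10)(0.2025) = 0.82175
adj(I−A) = Cᵀ =
  [ 0.8875   0.1250   0.0950]
  [ 0.4550   0.9900   0.0950]
  [ 0.2025   0.2600   0.8550]
(I − A)⁻¹ = adj(I−A) / det(I−A) ≈
  [   1.0800     0.1521     0.1156]
  [   0.5537     1.2047     0.1156]
  [   0.2464     0.3164     1.0405]
Δx = (I − A)⁻¹ Δd with Δd having +20 in the Transport component and 0 elsewhere.
So Δx_3 = L_33 · (+20), where L_33 = adj(I−A)_33 / det(I−A) = 0.8550 / 0.82175.
Δx_3 = 0.8550 × (+20) / 0.82175 = 17.10 / 0.82175 ≈ 20.81.

Δx_3 = 20.81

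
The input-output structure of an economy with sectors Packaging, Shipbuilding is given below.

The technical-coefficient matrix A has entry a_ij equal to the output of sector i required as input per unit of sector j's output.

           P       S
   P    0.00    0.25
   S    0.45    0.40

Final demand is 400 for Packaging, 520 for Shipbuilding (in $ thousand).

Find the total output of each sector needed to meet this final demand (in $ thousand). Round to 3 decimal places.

I − A =
  [   1.00    -0.25]
  [  -0.45     0.60]
det(I−A) = (1.00)(0.60) − (-0.25)(-0.45) = 0.4875
adj(I−A) = [[0.60, 0.25], [0.45, 1.00]]
(I − A)⁻¹ = adj(I−A) / det(I−A) ≈
  [   1.2308     0.5128]
  [   0.9231     2.0513]
x = (I − A)⁻¹ d = adj(I−A)·d / det(I−A), with det(I−A) = 0.4875:
  x_P = (0.60·400 + 0.25·520) / 0.4875 = 370.00 / 0.4875 ≈ 758.974
  x_S = (0.45·400 + 1.00·520) / 0.4875 = 700.00 / 0.4875 ≈ 1435.897

x_P = 758.974, x_S = 1435.897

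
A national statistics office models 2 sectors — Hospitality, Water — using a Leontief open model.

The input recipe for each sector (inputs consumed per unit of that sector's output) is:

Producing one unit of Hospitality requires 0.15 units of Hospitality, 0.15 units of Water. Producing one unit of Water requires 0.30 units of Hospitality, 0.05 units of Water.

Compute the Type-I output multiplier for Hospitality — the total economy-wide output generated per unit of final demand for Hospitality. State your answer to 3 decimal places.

I − A =
  [   0.85    -0.30]
  [  -0.15     0.95]
det(I−A) = (0.85)(0.95) − (-0.30)(-0.15) = 0.7625
adj(I−A) = [[0.95, 0.30], [0.15, 0.85]]
(I − A)⁻¹ = adj(I−A) / det(I−A) ≈
  [   1.2459     0.3934]
  [   0.1967     1.1148]
The output multiplier for sector j is the column-j sum of the Leontief inverse (I − A)⁻¹ = adj(I−A) / det(I−A).
Column H of adj(I−A): (0.95, 0.15); det(I−A) = 0.7625.
m_H = (0.95 + 0.15) / 0.7625 = 1.10 / 0.7625 ≈ 1.443.

m_H = 1.443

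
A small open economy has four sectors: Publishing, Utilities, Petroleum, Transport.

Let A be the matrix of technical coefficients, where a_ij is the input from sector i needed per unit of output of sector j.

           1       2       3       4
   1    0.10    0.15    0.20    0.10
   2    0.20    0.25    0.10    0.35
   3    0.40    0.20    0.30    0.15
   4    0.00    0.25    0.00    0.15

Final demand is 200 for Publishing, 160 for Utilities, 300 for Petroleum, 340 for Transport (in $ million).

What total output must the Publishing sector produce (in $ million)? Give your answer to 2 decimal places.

x_1 = 713.43

I − A =
  [   0.90    -0.15    -0.20    -0.10]
  [  -0.20     0.75    -0.10    -0.35]
  [  -0.40    -0.20     0.70    -0.15]
  [   0.00    -0.25     0.00     0.85]
Compute the cofactors C_ij = (−1)^(i+j)·(3×3 minor ij) of I−A; the adjugate is their transpose:
adj(I−A) = Cᵀ =
  [ 0.36425   0.14825   0.12525   0.12600]
  [ 0.15300   0.46750   0.11050   0.23000]
  [ 0.26150   0.24775   0.46450   0.21475]
  [ 0.04500   0.13750   0.03250   0.35950]
det(I−A) = Σ_j (I−A)_1j·C_1j = (0.90)(0.36425) + (-0.15)(0.15300) + (-0.20)(0.26150) + (-0.10)(0.04500) = 0.248075
(I − A)⁻¹ = adj(I−A) / det(I−A) ≈
  [   1.4683     0.5976     0.5049     0.5079]
  [   0.6167     1.8845     0.4454     0.9271]
  [   1.0541     0.9987     1.8724     0.8657]
  [   0.1814     0.5543     0.1310     1.4492]
x = (I − A)⁻¹ d = adj(I−A)·d / det(I−A), with det(I−A) = 0.248075:
  x_1 = (0.36425·200 + 0.14825·160 + 0.12525·300 + 0.12600·340) / 0.248075 = 176.985 / 0.248075 ≈ 713.43
  x_2 = (0.15300·200 + 0.46750·160 + 0.11050·300 + 0.23000·340) / 0.248075 = 216.75 / 0.248075 ≈ 873.73
  x_3 = (0.26150·200 + 0.24775·160 + 0.46450·300 + 0.21475·340) / 0.248075 = 304.305 / 0.248075 ≈ 1226.67
  x_4 = (0.04500·200 + 0.13750·160 + 0.03250·300 + 0.35950·340) / 0.248075 = 162.98 / 0.248075 ≈ 656.98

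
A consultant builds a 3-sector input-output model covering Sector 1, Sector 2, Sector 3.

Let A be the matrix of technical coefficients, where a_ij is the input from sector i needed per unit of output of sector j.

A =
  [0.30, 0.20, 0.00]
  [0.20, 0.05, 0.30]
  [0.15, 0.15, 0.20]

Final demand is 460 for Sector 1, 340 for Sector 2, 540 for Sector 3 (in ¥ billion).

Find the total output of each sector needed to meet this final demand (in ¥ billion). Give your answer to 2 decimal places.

I − A =
  [   0.70    -0.20     0.00]
  [  -0.20     0.95    -0.30]
  [  -0.15    -0.15     0.80]
Cofactors of I−A, C_ij = (−1)^(i+j)·(minor ij) (rows/columns in the sector order above):
  C_11 = (0.95)(0.80) − (-0.30)(-0.15) = 0.7150
  C_12 = −[(-0.20)(0.80) − (-0.30)(-0.15)] = 0.2050
  C_13 = (-0.20)(-0.15) − (0.95)(-0.15) = 0.1725
  C_21 = −[(-0.20)(0.80) − (0.00)(-0.15)] = 0.1600
  C_22 = (0.70)(0.80) − (0.00)(-0.15) = 0.5600
  C_23 = −[(0.70)(-0.15) − (-0.20)(-0.15)] = 0.1350
  C_31 = (-0.20)(-0.30) − (0.00)(0.95) = 0.0600
  C_32 = −[(0.70)(-0.30) − (0.00)(-0.20)] = 0.2100
  C_33 = (0.70)(0.95) − (-0.20)(-0.20) = 0.6250
det(I−A) = Σ_j (I−A)_1j·C_1j = (0.70)(0.7150) + (-0.20)(0.2050) + (0.00)(0.1725) = 0.4595
adj(I−A) = Cᵀ =
  [ 0.7150   0.1600   0.0600]
  [ 0.2050   0.5600   0.2100]
  [ 0.1725   0.1350   0.6250]
(I − A)⁻¹ = adj(I−A) / det(I−A) ≈
  [   1.5560     0.3482     0.1306]
  [   0.4461     1.2187     0.4570]
  [   0.3754     0.2938     1.3602]
x = (I − A)⁻¹ d = adj(I−A)·d / det(I−A), with det(I−A) = 0.4595:
  x_1 = (0.7150·460 + 0.1600·340 + 0.0600·540) / 0.4595 = 415.70 / 0.4595 ≈ 904.68
  x_2 = (0.2050·460 + 0.5600·340 + 0.2100·540) / 0.4595 = 398.10 / 0.4595 ≈ 866.38
  x_3 = (0.1725·460 + 0.1350·340 + 0.6250·540) / 0.4595 = 462.75 / 0.4595 ≈ 1007.07

x_1 = 904.68, x_2 = 866.38, x_3 = 1007.07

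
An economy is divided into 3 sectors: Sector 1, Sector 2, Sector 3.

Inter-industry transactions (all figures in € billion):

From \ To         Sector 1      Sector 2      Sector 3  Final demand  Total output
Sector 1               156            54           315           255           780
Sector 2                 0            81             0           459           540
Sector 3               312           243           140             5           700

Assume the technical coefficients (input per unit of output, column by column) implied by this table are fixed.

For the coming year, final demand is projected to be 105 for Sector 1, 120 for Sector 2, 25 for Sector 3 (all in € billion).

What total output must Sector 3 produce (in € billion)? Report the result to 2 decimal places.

x_3 = 257.54

Technical coefficients a_ij = z_ij / X_j:
  a_11 = 156/780 = 0.20, a_21 = 0/780 = 0.00, a_31 = 312/780 = 0.40
  a_12 = 54/540 = 0.10, a_22 = 81/540 = 0.15, a_32 = 243/540 = 0.45
  a_13 = 315/700 = 0.45, a_23 = 0/700 = 0.00, a_33 = 140/700 = 0.20
I − A =
  [   0.80    -0.10    -0.45]
  [   0.00     0.85     0.00]
  [  -0.40    -0.45     0.80]
Cofactors of I−A, C_ij = (−1)^(i+j)·(minor ij) (rows/columns in the sector order above):
  C_11 = (0.85)(0.80) − (0.00)(-0.45) = 0.6800
  C_12 = −[(0.00)(0.80) − (0.00)(-0.40)] = 0.0000
  C_13 = (0.00)(-0.45) − (0.85)(-0.40) = 0.3400
  C_21 = −[(-0.10)(0.80) − (-0.45)(-0.45)] = 0.2825
  C_22 = (0.80)(0.80) − (-0.45)(-0.40) = 0.4600
  C_23 = −[(0.80)(-0.45) − (-0.10)(-0.40)] = 0.4000
  C_31 = (-0.10)(0.00) − (-0.45)(0.85) = 0.3825
  C_32 = −[(0.80)(0.00) − (-0.45)(0.00)] = 0.0000
  C_33 = (0.80)(0.85) − (-0.10)(0.00) = 0.6800
det(I−A) = Σ_j (I−A)_1j·C_1j = (0.80)(0.6800) + (-0.10)(0.0000) + (-0.45)(0.3400) = 0.3910
adj(I−A) = Cᵀ =
  [ 0.6800   0.2825   0.3825]
  [ 0.0000   0.4600   0.0000]
  [ 0.3400   0.4000   0.6800]
(I − A)⁻¹ = adj(I−A) / det(I−A) ≈
  [   1.7391     0.7225     0.9783]
  [   0.0000     1.1765     0.0000]
  [   0.8696     1.0230     1.7391]
x = (I − A)⁻¹ d = adj(I−A)·d / det(I−A), with det(I−A) = 0.3910:
  x_1 = (0.6800·105 + 0.2825·120 + 0.3825·25) / 0.3910 = 114.8625 / 0.3910 ≈ 293.77
  x_2 = (0.0000·105 + 0.4600·120 + 0.0000·25) / 0.3910 = 55.20 / 0.3910 ≈ 141.18
  x_3 = (0.3400·105 + 0.4000·120 + 0.6800·25) / 0.3910 = 100.70 / 0.3910 ≈ 257.54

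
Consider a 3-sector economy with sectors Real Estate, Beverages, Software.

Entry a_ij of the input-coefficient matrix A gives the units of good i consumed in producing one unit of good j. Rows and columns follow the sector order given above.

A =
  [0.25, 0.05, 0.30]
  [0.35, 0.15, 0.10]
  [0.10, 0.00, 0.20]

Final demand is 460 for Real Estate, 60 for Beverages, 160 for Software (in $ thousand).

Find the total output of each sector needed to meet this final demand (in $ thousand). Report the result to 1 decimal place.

I − A =
  [   0.75    -0.05    -0.30]
  [  -0.35     0.85    -0.10]
  [  -0.10     0.00     0.80]
Cofactors of I−A, C_ij = (−1)^(i+j)·(minor ij) (rows/columns in the sector order above):
  C_11 = (0.85)(0.80) − (-0.10)(0.00) = 0.6800
  C_12 = −[(-0.35)(0.80) − (-0.10)(-0.10)] = 0.2900
  C_13 = (-0.35)(0.00) − (0.85)(-0.10) = 0.0850
  C_21 = −[(-0.05)(0.80) − (-0.30)(0.00)] = 0.0400
  C_22 = (0.75)(0.80) − (-0.30)(-0.10) = 0.5700
  C_23 = −[(0.75)(0.00) − (-0.05)(-0.10)] = 0.0050
  C_31 = (-0.05)(-0.10) − (-0.30)(0.85) = 0.2600
  C_32 = −[(0.75)(-0.10) − (-0.30)(-0.35)] = 0.1800
  C_33 = (0.75)(0.85) − (-0.05)(-0.35) = 0.6200
det(I−A) = Σ_j (I−A)_1j·C_1j = (0.75)(0.6800) + (-0.05)(0.2900) + (-0.30)(0.0850) = 0.4700
adj(I−A) = Cᵀ =
  [ 0.6800   0.0400   0.2600]
  [ 0.2900   0.5700   0.1800]
  [ 0.0850   0.0050   0.6200]
(I − A)⁻¹ = adj(I−A) / det(I−A) ≈
  [   1.4468     0.0851     0.5532]
  [   0.6170     1.2128     0.3830]
  [   0.1809     0.0106     1.3191]
x = (I − A)⁻¹ d = adj(I−A)·d / det(I−A), with det(I−A) = 0.4700:
  x_R = (0.6800·460 + 0.0400·60 + 0.2600·160) / 0.4700 = 356.80 / 0.4700 ≈ 759.1
  x_B = (0.2900·460 + 0.5700·60 + 0.1800·160) / 0.4700 = 196.40 / 0.4700 ≈ 417.9
  x_S = (0.0850·460 + 0.0050·60 + 0.6200·160) / 0.4700 = 138.60 / 0.4700 ≈ 294.9

x_R = 759.1, x_B = 417.9, x_S = 294.9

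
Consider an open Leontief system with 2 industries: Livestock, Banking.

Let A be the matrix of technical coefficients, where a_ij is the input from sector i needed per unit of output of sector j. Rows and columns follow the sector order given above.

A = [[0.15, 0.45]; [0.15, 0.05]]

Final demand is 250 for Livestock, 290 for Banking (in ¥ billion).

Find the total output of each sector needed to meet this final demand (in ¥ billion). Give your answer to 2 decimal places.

I − A =
  [   0.85    -0.45]
  [  -0.15     0.95]
det(I−A) = (0.85)(0.95) − (-0.45)(-0.15) = 0.7400
adj(I−A) = [[0.95, 0.45], [0.15, 0.85]]
(I − A)⁻¹ = adj(I−A) / det(I−A) ≈
  [   1.2838     0.6081]
  [   0.2027     1.1486]
x = (I − A)⁻¹ d = adj(I−A)·d / det(I−A), with det(I−A) = 0.7400:
  x_L = (0.95·250 + 0.45·290) / 0.7400 = 368.00 / 0.7400 ≈ 497.30
  x_B = (0.15·250 + 0.85·290) / 0.7400 = 284.00 / 0.7400 ≈ 383.78

x_L = 497.30, x_B = 383.78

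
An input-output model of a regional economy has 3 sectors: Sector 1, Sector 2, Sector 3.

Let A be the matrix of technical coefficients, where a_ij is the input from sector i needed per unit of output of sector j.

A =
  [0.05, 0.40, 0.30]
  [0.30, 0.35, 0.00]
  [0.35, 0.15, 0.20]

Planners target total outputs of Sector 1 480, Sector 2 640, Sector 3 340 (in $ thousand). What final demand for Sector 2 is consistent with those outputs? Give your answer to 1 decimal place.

I − A =
  [   0.95    -0.40    -0.30]
  [  -0.30     0.65     0.00]
  [  -0.35    -0.15     0.80]
d = (I − A) x:
  d_1 = (+0.95)·480 + (-0.40)·640 + (-0.30)·340 = 98.0
  d_2 = (-0.30)·480 + (+0.65)·640 + (+0.00)·340 = 272.0
  d_3 = (-0.35)·480 + (-0.15)·640 + (+0.80)·340 = 8.0

d_2 = 272.0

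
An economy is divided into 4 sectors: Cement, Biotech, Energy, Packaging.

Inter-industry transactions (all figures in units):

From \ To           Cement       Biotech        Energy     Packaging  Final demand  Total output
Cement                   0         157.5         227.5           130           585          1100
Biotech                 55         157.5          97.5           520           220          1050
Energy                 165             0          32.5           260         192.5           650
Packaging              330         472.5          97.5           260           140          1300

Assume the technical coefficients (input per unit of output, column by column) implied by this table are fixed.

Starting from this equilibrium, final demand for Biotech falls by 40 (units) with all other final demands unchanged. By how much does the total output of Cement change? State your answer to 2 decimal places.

Δx_1 = -22.07

Technical coefficients a_ij = z_ij / X_j:
  a_11 = 0/1100 = 0.00, a_21 = 55/1100 = 0.05, a_31 = 165/1100 = 0.15, a_41 = 330/1100 = 0.30
  a_12 = 157.5/1050 = 0.15, a_22 = 157.5/1050 = 0.15, a_32 = 0/1050 = 0.00, a_42 = 472.5/1050 = 0.45
  a_13 = 227.5/650 = 0.35, a_23 = 97.5/650 = 0.15, a_33 = 32.5/650 = 0.05, a_43 = 97.5/650 = 0.15
  a_14 = 130/1300 = 0.10, a_24 = 520/1300 = 0.40, a_34 = 260/1300 = 0.20, a_44 = 260/1300 = 0.20
I − A =
  [   1.00    -0.15    -0.35    -0.10]
  [  -0.05     0.85    -0.15    -0.40]
  [  -0.15     0.00     0.95    -0.20]
  [  -0.30    -0.45    -0.15     0.80]
Compute the cofactors C_ij = (−1)^(i+j)·(3×3 minor ij) of I−A; the adjugate is their transpose:
adj(I−A) = Cᵀ =
  [ 0.436000   0.183750   0.221500   0.201750]
  [ 0.186500   0.636250   0.232250   0.399500]
  [ 0.130500   0.123750   0.448250   0.190250]
  [ 0.292875   0.450000   0.297750   0.752375]
det(I−A) = Σ_j (I−A)_1j·C_1j = (1.00)(0.436000) + (-0.15)(0.186500) + (-0.35)(0.130500) + (-0.10)(0.292875) = 0.3330625
(I − A)⁻¹ = adj(I−A) / det(I−A) ≈
  [   1.3091     0.5517     0.6650     0.6057]
  [   0.5600     1.9103     0.6973     1.1995]
  [   0.3918     0.3716     1.3458     0.5712]
  [   0.8793     1.3511     0.8940     2.2590]
Δx = (I − A)⁻¹ Δd with Δd having -40 in the Biotech component and 0 elsewhere.
So Δx_1 = L_12 · (-40), where L_12 = adj(I−A)_12 / det(I−A) = 0.183750 / 0.3330625.
Δx_1 = 0.183750 × (-40) / 0.3330625 = -7.35 / 0.3330625 ≈ -22.07.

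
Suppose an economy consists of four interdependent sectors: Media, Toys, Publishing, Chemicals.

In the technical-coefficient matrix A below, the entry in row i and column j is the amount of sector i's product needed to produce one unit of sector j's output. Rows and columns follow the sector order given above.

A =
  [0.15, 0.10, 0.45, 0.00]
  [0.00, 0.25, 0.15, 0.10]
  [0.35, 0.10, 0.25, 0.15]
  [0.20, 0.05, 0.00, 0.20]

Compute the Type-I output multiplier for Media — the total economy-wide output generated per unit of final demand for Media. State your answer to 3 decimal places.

I − A =
  [   0.85    -0.10    -0.45     0.00]
  [   0.00     0.75    -0.15    -0.10]
  [  -0.35    -0.10     0.75    -0.15]
  [  -0.20    -0.05     0.00     0.80]
Compute the cofactors C_ij = (−1)^(i+j)·(3×3 minor ij) of I−A; the adjugate is their transpose:
adj(I−A) = Cᵀ =
  [ 0.433125   0.099375   0.279750   0.064875]
  [ 0.061500   0.370500   0.111000   0.067125]
  [ 0.232750   0.105375   0.503750   0.107625]
  [ 0.112125   0.048000   0.076875   0.342000]
det(I−A) = Σ_j (I−A)_1j·C_1j = (0.85)(0.433125) + (-0.10)(0.061500) + (-0.45)(0.232750) + (0.00)(0.112125) = 0.25726875
(I − A)⁻¹ = adj(I−A) / det(I−A) ≈
  [   1.6836     0.3863     1.0874     0.2522]
  [   0.2390     1.4401     0.4315     0.2609]
  [   0.9047     0.4096     1.9581     0.4183]
  [   0.4358     0.1866     0.2988     1.3293]
The output multiplier for sector j is the column-j sum of the Leontief inverse (I − A)⁻¹ = adj(I−A) / det(I−A).
Column M of adj(I−A): (0.433125, 0.061500, 0.232750, 0.112125); det(I−A) = 0.25726875.
m_M = (0.433125 + 0.061500 + 0.232750 + 0.112125) / 0.25726875 = 0.8395 / 0.25726875 ≈ 3.263.

m_M = 3.263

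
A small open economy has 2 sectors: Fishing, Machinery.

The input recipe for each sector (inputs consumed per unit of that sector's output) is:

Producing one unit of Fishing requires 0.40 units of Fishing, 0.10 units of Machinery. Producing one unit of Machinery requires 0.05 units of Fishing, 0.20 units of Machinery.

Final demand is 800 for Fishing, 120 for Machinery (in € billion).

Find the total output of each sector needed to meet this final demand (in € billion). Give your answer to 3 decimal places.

I − A =
  [   0.60    -0.05]
  [  -0.10     0.80]
det(I−A) = (0.60)(0.80) − (-0.05)(-0.10) = 0.4750
adj(I−A) = [[0.80, 0.05], [0.10, 0.60]]
(I − A)⁻¹ = adj(I−A) / det(I−A) ≈
  [   1.6842     0.1053]
  [   0.2105     1.2632]
x = (I − A)⁻¹ d = adj(I−A)·d / det(I−A), with det(I−A) = 0.4750:
  x_1 = (0.80·800 + 0.05·120) / 0.4750 = 646.00 / 0.4750 = 1360.000
  x_2 = (0.10·800 + 0.60·120) / 0.4750 = 152.00 / 0.4750 = 320.000

x_1 = 1360.000, x_2 = 320.000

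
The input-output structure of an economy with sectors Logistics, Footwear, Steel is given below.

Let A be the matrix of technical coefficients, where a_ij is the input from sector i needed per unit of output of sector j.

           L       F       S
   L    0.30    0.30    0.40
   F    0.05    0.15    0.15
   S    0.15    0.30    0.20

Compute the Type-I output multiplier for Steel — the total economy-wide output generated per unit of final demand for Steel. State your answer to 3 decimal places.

m_S = 2.956

I − A =
  [   0.70    -0.30    -0.40]
  [  -0.05     0.85    -0.15]
  [  -0.15    -0.30     0.80]
Cofactors of I−A, C_ij = (−1)^(i+j)·(minor ij) (rows/columns in the sector order above):
  C_11 = (0.85)(0.80) − (-0.15)(-0.30) = 0.6350
  C_12 = −[(-0.05)(0.80) − (-0.15)(-0.15)] = 0.0625
  C_13 = (-0.05)(-0.30) − (0.85)(-0.15) = 0.1425
  C_21 = −[(-0.30)(0.80) − (-0.40)(-0.30)] = 0.3600
  C_22 = (0.70)(0.80) − (-0.40)(-0.15) = 0.5000
  C_23 = −[(0.70)(-0.30) − (-0.30)(-0.15)] = 0.2550
  C_31 = (-0.30)(-0.15) − (-0.40)(0.85) = 0.3850
  C_32 = −[(0.70)(-0.15) − (-0.40)(-0.05)] = 0.1250
  C_33 = (0.70)(0.85) − (-0.30)(-0.05) = 0.5800
det(I−A) = Σ_j (I−A)_1j·C_1j = (0.70)(0.6350) + (-0.30)(0.0625) + (-0.40)(0.1425) = 0.36875
adj(I−A) = Cᵀ =
  [ 0.6350   0.3600   0.3850]
  [ 0.0625   0.5000   0.1250]
  [ 0.1425   0.2550   0.5800]
(I − A)⁻¹ = adj(I−A) / det(I−A) ≈
  [   1.7220     0.9763     1.0441]
  [   0.1695     1.3559     0.3390]
  [   0.3864     0.6915     1.5729]
The output multiplier for sector j is the column-j sum of the Leontief inverse (I − A)⁻¹ = adj(I−A) / det(I−A).
Column S of adj(I−A): (0.3850, 0.1250, 0.5800); det(I−A) = 0.36875.
m_S = (0.3850 + 0.1250 + 0.5800) / 0.36875 = 1.09 / 0.36875 ≈ 2.956.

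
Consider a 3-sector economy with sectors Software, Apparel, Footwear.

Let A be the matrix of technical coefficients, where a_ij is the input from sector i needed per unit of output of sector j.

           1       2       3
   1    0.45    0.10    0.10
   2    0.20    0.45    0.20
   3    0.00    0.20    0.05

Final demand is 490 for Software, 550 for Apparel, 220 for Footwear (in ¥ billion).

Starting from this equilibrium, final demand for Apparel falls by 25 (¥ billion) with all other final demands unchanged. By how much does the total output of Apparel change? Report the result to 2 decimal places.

I − A =
  [   0.55    -0.10    -0.10]
  [  -0.20     0.55    -0.20]
  [   0.00    -0.20     0.95]
Cofactors of I−A, C_ij = (−1)^(i+j)·(minor ij) (rows/columns in the sector order above):
  C_11 = (0.55)(0.95) − (-0.20)(-0.20) = 0.4825
  C_12 = −[(-0.20)(0.95) − (-0.20)(0.00)] = 0.1900
  C_13 = (-0.20)(-0.20) − (0.55)(0.00) = 0.0400
  C_21 = −[(-0.10)(0.95) − (-0.10)(-0.20)] = 0.1150
  C_22 = (0.55)(0.95) − (-0.10)(0.00) = 0.5225
  C_23 = −[(0.55)(-0.20) − (-0.10)(0.00)] = 0.1100
  C_31 = (-0.10)(-0.20) − (-0.10)(0.55) = 0.0750
  C_32 = −[(0.55)(-0.20) − (-0.10)(-0.20)] = 0.1300
  C_33 = (0.55)(0.55) − (-0.10)(-0.20) = 0.2825
det(I−A) = Σ_j (I−A)_1j·C_1j = (0.55)(0.4825) + (-0.10)(0.1900) + (-0.10)(0.0400) = 0.242375
adj(I−A) = Cᵀ =
  [ 0.4825   0.1150   0.0750]
  [ 0.1900   0.5225   0.1300]
  [ 0.0400   0.1100   0.2825]
(I − A)⁻¹ = adj(I−A) / det(I−A) ≈
  [   1.9907     0.4745     0.3094]
  [   0.7839     2.1558     0.5364]
  [   0.1650     0.4538     1.1655]
Δx = (I − A)⁻¹ Δd with Δd having -25 in the Apparel component and 0 elsewhere.
So Δx_2 = L_22 · (-25), where L_22 = adj(I−A)_22 / det(I−A) = 0.5225 / 0.242375.
Δx_2 = 0.5225 × (-25) / 0.242375 = -13.0625 / 0.242375 ≈ -53.89.

Δx_2 = -53.89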